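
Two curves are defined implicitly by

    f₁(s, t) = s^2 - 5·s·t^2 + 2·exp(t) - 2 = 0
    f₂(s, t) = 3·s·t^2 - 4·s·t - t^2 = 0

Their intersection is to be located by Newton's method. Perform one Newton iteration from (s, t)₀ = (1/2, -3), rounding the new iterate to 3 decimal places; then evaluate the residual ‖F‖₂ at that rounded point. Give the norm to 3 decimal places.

7.924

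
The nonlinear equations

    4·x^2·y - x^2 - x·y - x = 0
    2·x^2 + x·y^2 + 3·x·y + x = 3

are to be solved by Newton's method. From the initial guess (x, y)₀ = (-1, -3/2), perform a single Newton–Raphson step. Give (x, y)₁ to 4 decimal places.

(-0.9524, -0.1381)

At (-1, -3/2): F = (-7.5000, 0.2500).
Jacobian J = [[8·x·y - 2·x - y - 1, 4·x^2 - x], [4·x + y^2 + 3·y + 1, 2·x·y + 3·x]].
At the point, J = [[14.5000, 5.0000], [-5.2500, 0.0000]] (det J = 26.2500).
Solving J·Δ = −F gives Δ = (0.0476, 1.3619).
Then the next iterate is (x, y)₁ = (-0.9524, -0.1381).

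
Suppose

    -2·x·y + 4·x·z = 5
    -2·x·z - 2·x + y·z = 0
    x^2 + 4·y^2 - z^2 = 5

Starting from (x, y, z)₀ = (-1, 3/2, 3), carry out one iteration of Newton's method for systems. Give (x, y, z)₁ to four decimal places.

(0.0828, 1.4759, 1.9241)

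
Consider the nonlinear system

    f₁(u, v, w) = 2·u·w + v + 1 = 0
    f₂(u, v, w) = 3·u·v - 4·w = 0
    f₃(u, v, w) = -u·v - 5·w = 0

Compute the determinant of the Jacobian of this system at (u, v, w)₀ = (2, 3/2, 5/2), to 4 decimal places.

-161.5000

J = [[2·w, 1, 2·u], [3·v, 3·u, -4], [-v, -u, -5]].
At the point, J = [[5.0000, 1.0000, 4.0000], [4.5000, 6.0000, -4.0000], [-1.5000, -2.0000, -5.0000]].
det J = -161.5000.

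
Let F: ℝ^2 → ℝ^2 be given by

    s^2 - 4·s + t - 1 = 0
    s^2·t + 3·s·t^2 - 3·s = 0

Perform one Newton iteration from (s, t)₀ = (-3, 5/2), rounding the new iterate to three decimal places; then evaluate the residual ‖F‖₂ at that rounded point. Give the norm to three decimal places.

At (-3, 5/2): F = (22.500, -24.750).
Jacobian J = [[2·s - 4, 1], [2·s·t + 3·t^2 - 3, s^2 + 6·s·t]].
At the point, J = [[-10.000, 1.000], [0.750, -36.000]] (det J = 359.250).
Solving J·Δ = −F gives Δ = (2.186, -0.642).
Then the next iterate is (s, t)₁ = (-0.814, 1.858).
Re-evaluating at (-0.814, 1.858): F = (4.77660, -4.75708), so ‖F‖₂ = 6.741.

6.741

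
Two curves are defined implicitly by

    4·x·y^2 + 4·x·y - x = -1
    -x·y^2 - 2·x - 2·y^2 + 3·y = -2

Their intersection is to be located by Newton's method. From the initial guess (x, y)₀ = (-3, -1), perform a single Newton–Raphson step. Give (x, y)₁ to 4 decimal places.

At (-3, -1): F = (4.0000, 6.0000).
Jacobian J = [[4·y^2 + 4·y - 1, 8·x·y + 4·x], [-y^2 - 2, -2·x·y - 4·y + 3]].
At the point, J = [[-1.0000, 12.0000], [-3.0000, 1.0000]] (det J = 35.0000).
Solving J·Δ = −F gives Δ = (1.9429, -0.1714).
Then the next iterate is (x, y)₁ = (-1.0571, -1.1714).

(-1.0571, -1.1714)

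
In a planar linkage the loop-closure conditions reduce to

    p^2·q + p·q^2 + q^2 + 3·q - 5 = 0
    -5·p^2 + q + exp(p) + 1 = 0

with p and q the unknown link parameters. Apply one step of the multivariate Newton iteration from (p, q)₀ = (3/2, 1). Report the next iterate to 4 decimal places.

(1.0383, 0.9119)

At (3/2, 1): F = (2.7500, -4.768311).
Jacobian J = [[2·p·q + q^2, p^2 + 2·p·q + 2·q + 3], [-10·p + exp(p), 1]].
At the point, J = [[4.0000, 10.2500], [-10.518311, 1.0000]] (det J = 111.812687).
Solving J·Δ = −F gives Δ = (-0.4617, -0.0881).
Then the next iterate is (p, q)₁ = (1.0383, 0.9119).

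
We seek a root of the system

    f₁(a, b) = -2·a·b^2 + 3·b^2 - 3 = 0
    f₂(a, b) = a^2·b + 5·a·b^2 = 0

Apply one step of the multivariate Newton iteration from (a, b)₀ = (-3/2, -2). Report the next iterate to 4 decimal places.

(-1.0881, -1.2623)

At (-3/2, -2): F = (21.0000, -34.5000).
Jacobian J = [[-2·b^2, -4·a·b + 6·b], [2·a·b + 5·b^2, a^2 + 10·a·b]].
At the point, J = [[-8.0000, -24.0000], [26.0000, 32.2500]] (det J = 366.0000).
Solving J·Δ = −F gives Δ = (0.4119, 0.7377).
Then the next iterate is (a, b)₁ = (-1.0881, -1.2623).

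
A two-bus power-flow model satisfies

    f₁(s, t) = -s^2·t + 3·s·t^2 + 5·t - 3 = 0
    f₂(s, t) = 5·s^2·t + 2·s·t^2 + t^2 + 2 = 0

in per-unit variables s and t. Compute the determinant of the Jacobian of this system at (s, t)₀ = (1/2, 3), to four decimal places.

-135.7500

J = [[-2·s·t + 3·t^2, -s^2 + 6·s·t + 5], [10·s·t + 2·t^2, 5·s^2 + 4·s·t + 2·t]].
At the point, J = [[24.0000, 13.7500], [33.0000, 13.2500]].
det J = -135.7500.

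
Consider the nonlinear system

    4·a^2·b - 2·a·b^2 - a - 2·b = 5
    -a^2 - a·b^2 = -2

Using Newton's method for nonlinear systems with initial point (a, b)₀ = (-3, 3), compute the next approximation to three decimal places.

(-2.039, 2.049)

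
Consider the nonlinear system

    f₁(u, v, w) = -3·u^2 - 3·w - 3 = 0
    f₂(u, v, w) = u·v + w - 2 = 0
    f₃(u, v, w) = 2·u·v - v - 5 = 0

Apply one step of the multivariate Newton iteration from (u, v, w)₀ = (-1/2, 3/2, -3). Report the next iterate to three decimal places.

At (-1/2, 3/2, -3): F = (5.250, -5.750, -8.000).
Jacobian J = [[-6·u, 0, -3], [v, u, 1], [2·v, 2·u - 1, 0]].
At the point, J = [[3.000, 0.000, -3.000], [1.500, -0.500, 1.000], [3.000, -2.000, 0.000]] (det J = 10.500).
Solving J·Δ = −F gives Δ = (1.143, -2.286, 2.893).
Then the next iterate is (u, v, w)₁ = (0.643, -0.786, -0.107).

(0.643, -0.786, -0.107)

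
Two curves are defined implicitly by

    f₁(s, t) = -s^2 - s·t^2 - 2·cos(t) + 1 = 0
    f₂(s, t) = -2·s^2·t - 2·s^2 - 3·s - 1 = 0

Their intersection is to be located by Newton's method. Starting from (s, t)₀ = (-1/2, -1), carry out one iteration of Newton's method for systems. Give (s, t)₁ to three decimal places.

At (-1/2, -1): F = (0.16940, 0.500).
Jacobian J = [[-2·s - t^2, -2·s·t + 2·sin(t)], [-4·s·t - 4·s - 3, -2·s^2]].
At the point, J = [[0.000, -2.68294], [-3.000, -0.500]] (det J = -8.04883).
Solving J·Δ = −F gives Δ = (0.156, 0.063).
Then the next iterate is (s, t)₁ = (-0.344, -0.937).

(-0.344, -0.937)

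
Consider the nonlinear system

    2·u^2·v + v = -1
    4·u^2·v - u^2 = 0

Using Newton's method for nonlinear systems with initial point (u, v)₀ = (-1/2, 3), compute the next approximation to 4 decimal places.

(-0.6310, -1.1905)

At (-1/2, 3): F = (5.5000, 2.7500).
Jacobian J = [[4·u·v, 2·u^2 + 1], [8·u·v - 2·u, 4·u^2]].
At the point, J = [[-6.0000, 1.5000], [-11.0000, 1.0000]] (det J = 10.5000).
Solving J·Δ = −F gives Δ = (-0.1310, -4.1905).
Then the next iterate is (u, v)₁ = (-0.6310, -1.1905).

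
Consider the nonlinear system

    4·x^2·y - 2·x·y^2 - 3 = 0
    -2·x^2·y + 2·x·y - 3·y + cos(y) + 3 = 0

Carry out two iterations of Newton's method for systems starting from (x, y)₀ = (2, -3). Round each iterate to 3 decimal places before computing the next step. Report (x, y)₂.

At (2, -3): F = (-87.000, 23.01001).
Jacobian J = [[8·x·y - 2·y^2, 4·x^2 - 4·x·y], [-4·x·y + 2·y, -2·x^2 + 2·x - sin(y) - 3]].
At the point, J = [[-66.000, 40.000], [18.000, -6.85888]] (det J = -267.31392).
Solving J·Δ = −F gives Δ = (-1.211, 0.177).
Then the next iterate is (x, y)₁ = (0.789, -2.823).
Round to (0.789, -2.823) and repeat: F = (-22.60511, 9.57938), J = [[-33.75743, 11.39947], [3.26339, -2.35381]].
Δ = (1.325, 5.907), so (x, y)₂ = (2.114, 3.084).

(2.114, 3.084)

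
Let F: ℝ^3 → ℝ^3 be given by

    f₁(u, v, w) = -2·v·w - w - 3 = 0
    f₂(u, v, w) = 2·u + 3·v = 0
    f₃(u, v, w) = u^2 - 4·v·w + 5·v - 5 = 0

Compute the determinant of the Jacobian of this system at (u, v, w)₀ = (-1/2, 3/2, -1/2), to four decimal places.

-56.0000

J = [[0, -2·w, -2·v - 1], [2, 3, 0], [2·u, -4·w + 5, -4·v]].
At the point, J = [[0.0000, 1.0000, -4.0000], [2.0000, 3.0000, 0.0000], [-1.0000, 7.0000, -6.0000]].
det J = -56.0000.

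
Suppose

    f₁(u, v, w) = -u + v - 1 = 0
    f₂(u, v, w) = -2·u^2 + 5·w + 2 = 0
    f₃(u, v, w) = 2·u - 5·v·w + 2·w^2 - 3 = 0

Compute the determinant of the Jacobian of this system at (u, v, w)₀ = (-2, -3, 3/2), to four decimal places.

-195.5000

J = [[-1, 1, 0], [-4·u, 0, 5], [2, -5·w, -5·v + 4·w]].
At the point, J = [[-1.0000, 1.0000, 0.0000], [8.0000, 0.0000, 5.0000], [2.0000, -7.5000, 21.0000]].
det J = -195.5000.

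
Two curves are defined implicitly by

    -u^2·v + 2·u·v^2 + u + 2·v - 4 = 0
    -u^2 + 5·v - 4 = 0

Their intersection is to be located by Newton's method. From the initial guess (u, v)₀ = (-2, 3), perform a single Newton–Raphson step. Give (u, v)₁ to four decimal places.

(-1.7761, 1.4208)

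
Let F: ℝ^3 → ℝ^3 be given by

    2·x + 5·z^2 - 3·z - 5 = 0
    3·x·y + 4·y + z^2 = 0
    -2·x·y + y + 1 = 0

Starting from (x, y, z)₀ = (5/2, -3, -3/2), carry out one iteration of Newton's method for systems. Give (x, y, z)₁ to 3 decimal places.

At (5/2, -3, -3/2): F = (15.750, -32.250, 13.000).
Jacobian J = [[2, 0, 10·z - 3], [3·y, 3·x + 4, 2·z], [-2·y, -2·x + 1, 0]].
At the point, J = [[2.000, 0.000, -18.000], [-9.000, 11.500, -3.000], [6.000, -4.000, 0.000]] (det J = 570.000).
Solving J·Δ = −F gives Δ = (-0.316, 2.776, 0.840).
Then the next iterate is (x, y, z)₁ = (2.184, -0.224, -0.660).

(2.184, -0.224, -0.660)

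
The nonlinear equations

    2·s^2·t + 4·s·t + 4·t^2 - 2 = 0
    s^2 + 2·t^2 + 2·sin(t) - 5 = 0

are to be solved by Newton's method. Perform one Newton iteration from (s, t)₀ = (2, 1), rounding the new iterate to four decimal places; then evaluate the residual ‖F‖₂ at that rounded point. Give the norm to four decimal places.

At (2, 1): F = (18.0000, 2.682942).
Jacobian J = [[4·s·t + 4·t, 2·s^2 + 4·s + 8·t], [2·s, 4·t + 2·cos(t)]].
At the point, J = [[12.0000, 24.0000], [4.0000, 5.080605]] (det J = -35.032745).
Solving J·Δ = −F gives Δ = (0.7724, -1.1362).
Then the next iterate is (s, t)₁ = (2.7724, -0.1362).
Re-evaluating at (2.7724, -0.1362): F = (-5.529923, 2.451744), so ‖F‖₂ = 6.0491.

6.0491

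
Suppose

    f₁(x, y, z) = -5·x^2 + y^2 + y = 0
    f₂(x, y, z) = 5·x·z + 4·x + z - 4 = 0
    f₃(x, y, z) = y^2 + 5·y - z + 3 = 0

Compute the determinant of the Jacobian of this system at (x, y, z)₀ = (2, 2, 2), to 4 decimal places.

2050.0000

J = [[-10·x, 2·y + 1, 0], [5·z + 4, 0, 5·x + 1], [0, 2·y + 5, -1]].
At the point, J = [[-20.0000, 5.0000, 0.0000], [14.0000, 0.0000, 11.0000], [0.0000, 9.0000, -1.0000]].
det J = 2050.0000.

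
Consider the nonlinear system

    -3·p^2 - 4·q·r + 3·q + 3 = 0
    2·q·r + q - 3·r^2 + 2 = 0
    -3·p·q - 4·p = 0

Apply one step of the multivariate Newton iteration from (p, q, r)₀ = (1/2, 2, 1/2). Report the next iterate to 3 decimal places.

At (1/2, 2, 1/2): F = (4.250, 5.250, -5.000).
Jacobian J = [[-6·p, -4·r + 3, -4·q], [0, 2·r + 1, 2·q - 6·r], [-3·q - 4, -3·p, 0]].
At the point, J = [[-3.000, 1.000, -8.000], [0.000, 2.000, 1.000], [-10.000, -1.500, 0.000]] (det J = -174.500).
Solving J·Δ = −F gives Δ = (-0.090, -2.736, 0.223).
Then the next iterate is (p, q, r)₁ = (0.410, -0.736, 0.723).

(0.410, -0.736, 0.723)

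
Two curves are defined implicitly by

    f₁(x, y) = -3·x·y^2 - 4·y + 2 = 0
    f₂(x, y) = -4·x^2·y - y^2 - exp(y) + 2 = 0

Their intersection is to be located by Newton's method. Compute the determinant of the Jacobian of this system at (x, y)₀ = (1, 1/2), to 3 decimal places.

J = [[-3·y^2, -6·x·y - 4], [-8·x·y, -4·x^2 - 2·y - exp(y)]].
At the point, J = [[-0.750, -7.000], [-4.000, -6.64872]].
det J = -23.013.

-23.013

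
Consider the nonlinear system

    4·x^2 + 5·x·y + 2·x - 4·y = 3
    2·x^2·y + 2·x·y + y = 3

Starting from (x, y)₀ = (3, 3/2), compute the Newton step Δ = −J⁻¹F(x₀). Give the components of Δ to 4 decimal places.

At (3, 3/2): F = (55.5000, 34.5000).
Jacobian J = [[8·x + 5·y + 2, 5·x - 4], [4·x·y + 2·y, 2·x^2 + 2·x + 1]].
At the point, J = [[33.5000, 11.0000], [21.0000, 25.0000]] (det J = 606.5000).
Solving J·Δ = −F gives Δ = (-1.6620, 0.0161).

(-1.6620, 0.0161)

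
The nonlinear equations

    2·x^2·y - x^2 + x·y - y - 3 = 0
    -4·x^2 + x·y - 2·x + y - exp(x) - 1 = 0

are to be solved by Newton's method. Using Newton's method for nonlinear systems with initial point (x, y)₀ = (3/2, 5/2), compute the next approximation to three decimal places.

At (3/2, 5/2): F = (7.250, -11.23169).
Jacobian J = [[4·x·y - 2·x + y, 2·x^2 + x - 1], [-8·x + y - exp(x) - 2, x + 1]].
At the point, J = [[14.500, 5.000], [-15.98169, 2.500]] (det J = 116.15845).
Solving J·Δ = −F gives Δ = (-0.640, 0.405).
Then the next iterate is (x, y)₁ = (0.860, 2.905).

(0.860, 2.905)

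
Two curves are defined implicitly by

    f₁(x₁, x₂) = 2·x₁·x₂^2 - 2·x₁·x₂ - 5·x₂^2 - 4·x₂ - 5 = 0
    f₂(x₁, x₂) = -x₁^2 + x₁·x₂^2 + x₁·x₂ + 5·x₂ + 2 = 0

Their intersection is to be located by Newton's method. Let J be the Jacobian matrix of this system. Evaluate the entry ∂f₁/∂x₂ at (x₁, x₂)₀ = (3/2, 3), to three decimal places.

∂f₁/∂x₂ = 4·x₁·x₂ - 2·x₁ - 10·x₂ - 4.
At (3/2, 3) this is -19.000.

-19.000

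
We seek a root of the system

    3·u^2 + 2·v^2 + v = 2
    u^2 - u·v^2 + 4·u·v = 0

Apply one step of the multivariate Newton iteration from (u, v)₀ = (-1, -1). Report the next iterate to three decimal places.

At (-1, -1): F = (2.000, 6.000).
Jacobian J = [[6·u, 4·v + 1], [2·u - v^2 + 4·v, -2·u·v + 4·u]].
At the point, J = [[-6.000, -3.000], [-7.000, -6.000]] (det J = 15.000).
Solving J·Δ = −F gives Δ = (-0.400, 1.467).
Then the next iterate is (u, v)₁ = (-1.400, 0.467).

(-1.400, 0.467)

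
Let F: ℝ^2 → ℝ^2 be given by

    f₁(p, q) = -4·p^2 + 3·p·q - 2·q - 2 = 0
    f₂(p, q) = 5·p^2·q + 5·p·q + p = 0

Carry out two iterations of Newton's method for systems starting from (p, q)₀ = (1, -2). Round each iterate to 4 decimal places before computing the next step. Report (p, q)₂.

(0.2175, -1.2148)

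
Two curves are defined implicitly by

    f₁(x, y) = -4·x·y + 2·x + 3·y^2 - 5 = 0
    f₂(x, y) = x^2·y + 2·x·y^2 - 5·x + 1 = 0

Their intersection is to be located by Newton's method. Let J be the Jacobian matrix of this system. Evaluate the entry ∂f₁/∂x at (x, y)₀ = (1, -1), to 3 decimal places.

6.000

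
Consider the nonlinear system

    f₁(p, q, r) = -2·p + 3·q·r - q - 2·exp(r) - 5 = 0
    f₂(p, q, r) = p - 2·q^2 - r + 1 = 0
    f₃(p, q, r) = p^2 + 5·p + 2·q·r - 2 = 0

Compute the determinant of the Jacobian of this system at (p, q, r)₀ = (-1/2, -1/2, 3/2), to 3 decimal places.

39.817

J = [[-2, 3·r - 1, 3·q - 2·exp(r)], [1, -4·q, -1], [2·p + 5, 2·r, 2·q]].
At the point, J = [[-2.000, 3.500, -10.46338], [1.000, 2.000, -1.000], [4.000, 3.000, -1.000]].
det J = 39.817.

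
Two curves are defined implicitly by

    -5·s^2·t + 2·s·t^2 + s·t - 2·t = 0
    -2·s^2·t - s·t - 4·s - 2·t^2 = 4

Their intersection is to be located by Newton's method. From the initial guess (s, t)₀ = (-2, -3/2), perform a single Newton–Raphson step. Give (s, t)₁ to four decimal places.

At (-2, -3/2): F = (27.0000, 8.5000).
Jacobian J = [[-10·s·t + 2·t^2 + t, -5·s^2 + 4·s·t + s - 2], [-4·s·t - t - 4, -2·s^2 - s - 4·t]].
At the point, J = [[-27.0000, -12.0000], [-14.5000, 0.0000]] (det J = -174.0000).
Solving J·Δ = −F gives Δ = (0.5862, 0.9310).
Then the next iterate is (s, t)₁ = (-1.4138, -0.5690).

(-1.4138, -0.5690)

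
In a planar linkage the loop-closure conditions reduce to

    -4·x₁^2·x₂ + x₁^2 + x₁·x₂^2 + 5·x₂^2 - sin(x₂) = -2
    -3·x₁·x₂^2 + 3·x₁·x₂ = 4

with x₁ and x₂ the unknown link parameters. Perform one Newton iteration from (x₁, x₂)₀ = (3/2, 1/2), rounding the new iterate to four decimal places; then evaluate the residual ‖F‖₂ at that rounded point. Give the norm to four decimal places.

379.6806

At (3/2, 1/2): F = (0.895574, -2.8750).
Jacobian J = [[-8·x₁·x₂ + 2·x₁ + x₂^2, -4·x₁^2 + 2·x₁·x₂ + 10·x₂ - cos(x₂)], [-3·x₂^2 + 3·x₂, -6·x₁·x₂ + 3·x₁]].
At the point, J = [[-2.7500, -3.377583], [0.7500, 0.0000]] (det J = 2.533187).
Solving J·Δ = −F gives Δ = (3.8333, -2.8559).
Then the next iterate is (x₁, x₂)₁ = (5.3333, -2.3559).
Re-evaluating at (5.3333, -2.3559): F = (356.549671, -130.497846), so ‖F‖₂ = 379.6806.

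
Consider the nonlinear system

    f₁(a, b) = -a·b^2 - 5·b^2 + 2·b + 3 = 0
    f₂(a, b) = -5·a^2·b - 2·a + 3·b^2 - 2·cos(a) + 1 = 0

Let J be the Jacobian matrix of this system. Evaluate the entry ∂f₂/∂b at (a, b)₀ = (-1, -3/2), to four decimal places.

-14.0000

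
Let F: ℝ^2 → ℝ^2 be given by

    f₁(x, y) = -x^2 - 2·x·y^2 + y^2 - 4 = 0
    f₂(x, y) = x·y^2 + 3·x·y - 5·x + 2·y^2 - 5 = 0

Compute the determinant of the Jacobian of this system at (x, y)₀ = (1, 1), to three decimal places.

-38.000

J = [[-2·x - 2·y^2, -4·x·y + 2·y], [y^2 + 3·y - 5, 2·x·y + 3·x + 4·y]].
At the point, J = [[-4.000, -2.000], [-1.000, 9.000]].
det J = -38.000.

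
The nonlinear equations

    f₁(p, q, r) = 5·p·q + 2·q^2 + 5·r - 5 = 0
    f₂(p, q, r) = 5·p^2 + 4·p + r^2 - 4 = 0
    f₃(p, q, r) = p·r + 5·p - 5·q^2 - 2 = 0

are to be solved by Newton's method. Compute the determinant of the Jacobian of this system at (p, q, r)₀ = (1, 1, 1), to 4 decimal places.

J = [[5·q, 5·p + 4·q, 5], [10·p + 4, 0, 2·r], [r + 5, -10·q, p]].
At the point, J = [[5.0000, 9.0000, 5.0000], [14.0000, 0.0000, 2.0000], [6.0000, -10.0000, 1.0000]].
det J = -618.0000.

-618.0000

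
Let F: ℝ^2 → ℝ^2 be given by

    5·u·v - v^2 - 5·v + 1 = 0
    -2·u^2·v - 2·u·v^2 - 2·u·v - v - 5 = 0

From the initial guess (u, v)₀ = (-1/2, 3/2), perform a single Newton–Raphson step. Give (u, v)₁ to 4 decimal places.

(-2.8860, -1.3947)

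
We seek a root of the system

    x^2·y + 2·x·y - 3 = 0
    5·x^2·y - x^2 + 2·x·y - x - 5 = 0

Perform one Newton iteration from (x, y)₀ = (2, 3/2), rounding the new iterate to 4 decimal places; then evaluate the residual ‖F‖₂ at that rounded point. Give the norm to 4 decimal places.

195.9694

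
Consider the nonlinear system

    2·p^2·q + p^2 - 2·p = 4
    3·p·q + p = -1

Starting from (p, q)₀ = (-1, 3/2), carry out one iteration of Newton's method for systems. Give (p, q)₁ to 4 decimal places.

(-1.1579, -0.2895)

At (-1, 3/2): F = (2.0000, -4.5000).
Jacobian J = [[4·p·q + 2·p - 2, 2·p^2], [3·q + 1, 3·p]].
At the point, J = [[-10.0000, 2.0000], [5.5000, -3.0000]] (det J = 19.0000).
Solving J·Δ = −F gives Δ = (-0.1579, -1.7895).
Then the next iterate is (p, q)₁ = (-1.1579, -0.2895).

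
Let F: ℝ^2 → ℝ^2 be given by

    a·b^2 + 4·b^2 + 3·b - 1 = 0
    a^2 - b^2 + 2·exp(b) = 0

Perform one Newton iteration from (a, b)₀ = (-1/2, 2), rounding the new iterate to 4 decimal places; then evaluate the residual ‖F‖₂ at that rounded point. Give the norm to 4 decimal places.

At (-1/2, 2): F = (19.0000, 11.028112).
Jacobian J = [[b^2, 2·a·b + 8·b + 3], [2·a, -2·b + 2·exp(b)]].
At the point, J = [[4.0000, 17.0000], [-1.0000, 10.778112]] (det J = 60.112449).
Solving J·Δ = −F gives Δ = (-0.2879, -1.0499).
Then the next iterate is (a, b)₁ = (-0.7879, 0.9501).
Re-evaluating at (-0.7879, 0.9501): F = (4.749831, 4.890033), so ‖F‖₂ = 6.8171.

6.8171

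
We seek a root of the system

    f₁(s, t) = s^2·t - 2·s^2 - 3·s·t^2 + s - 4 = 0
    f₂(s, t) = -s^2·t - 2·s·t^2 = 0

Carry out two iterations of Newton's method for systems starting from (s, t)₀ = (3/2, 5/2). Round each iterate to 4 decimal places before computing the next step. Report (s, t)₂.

(-2.1022, 2.3924)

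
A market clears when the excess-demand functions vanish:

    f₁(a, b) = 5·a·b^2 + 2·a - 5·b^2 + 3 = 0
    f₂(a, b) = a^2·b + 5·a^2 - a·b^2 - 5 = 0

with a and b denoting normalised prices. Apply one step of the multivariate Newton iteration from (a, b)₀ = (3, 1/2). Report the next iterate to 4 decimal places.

(1.8036, -0.2612)

At (3, 1/2): F = (11.5000, 43.7500).
Jacobian J = [[5·b^2 + 2, 10·a·b - 10·b], [2·a·b + 10·a - b^2, a^2 - 2·a·b]].
At the point, J = [[3.2500, 10.0000], [32.7500, 6.0000]] (det J = -308.0000).
Solving J·Δ = −F gives Δ = (-1.1964, -0.7612).
Then the next iterate is (a, b)₁ = (1.8036, -0.2612).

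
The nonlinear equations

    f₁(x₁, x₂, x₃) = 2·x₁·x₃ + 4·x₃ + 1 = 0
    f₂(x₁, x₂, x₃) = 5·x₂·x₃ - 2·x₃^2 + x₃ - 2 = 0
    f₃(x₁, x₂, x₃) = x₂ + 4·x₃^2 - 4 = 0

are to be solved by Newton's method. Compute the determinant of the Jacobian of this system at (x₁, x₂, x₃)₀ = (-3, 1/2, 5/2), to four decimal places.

1282.5000

J = [[2·x₃, 0, 2·x₁ + 4], [0, 5·x₃, 5·x₂ - 4·x₃ + 1], [0, 1, 8·x₃]].
At the point, J = [[5.0000, 0.0000, -2.0000], [0.0000, 12.5000, -6.5000], [0.0000, 1.0000, 20.0000]].
det J = 1282.5000.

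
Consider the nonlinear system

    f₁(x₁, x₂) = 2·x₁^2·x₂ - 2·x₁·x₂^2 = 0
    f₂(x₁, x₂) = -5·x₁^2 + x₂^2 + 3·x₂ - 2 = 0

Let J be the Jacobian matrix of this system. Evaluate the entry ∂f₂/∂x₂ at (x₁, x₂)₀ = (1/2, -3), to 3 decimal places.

∂f₂/∂x₂ = 2·x₂ + 3.
At (1/2, -3) this is -3.000.

-3.000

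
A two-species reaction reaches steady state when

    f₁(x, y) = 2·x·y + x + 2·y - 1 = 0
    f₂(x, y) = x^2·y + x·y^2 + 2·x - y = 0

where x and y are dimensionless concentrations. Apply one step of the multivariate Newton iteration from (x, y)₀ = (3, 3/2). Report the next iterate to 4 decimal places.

At (3, 3/2): F = (14.0000, 24.7500).
Jacobian J = [[2·y + 1, 2·x + 2], [2·x·y + y^2 + 2, x^2 + 2·x·y - 1]].
At the point, J = [[4.0000, 8.0000], [13.2500, 17.0000]] (det J = -38.0000).
Solving J·Δ = −F gives Δ = (1.0526, -2.2763).
Then the next iterate is (x, y)₁ = (4.0526, -0.7763).

(4.0526, -0.7763)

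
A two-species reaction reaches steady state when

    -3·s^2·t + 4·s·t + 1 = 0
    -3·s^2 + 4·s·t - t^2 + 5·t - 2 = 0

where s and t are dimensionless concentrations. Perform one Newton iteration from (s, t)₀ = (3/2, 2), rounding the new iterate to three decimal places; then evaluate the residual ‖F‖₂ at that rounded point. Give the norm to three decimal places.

At (3/2, 2): F = (-0.500, 9.250).
Jacobian J = [[-6·s·t + 4·t, -3·s^2 + 4·s], [-6·s + 4·t, 4·s - 2·t + 5]].
At the point, J = [[-10.000, -0.750], [-1.000, 7.000]] (det J = -70.750).
Solving J·Δ = −F gives Δ = (0.049, -1.314).
Then the next iterate is (s, t)₁ = (1.549, 0.686).
Re-evaluating at (1.549, 0.686): F = (0.31249, -1.98834), so ‖F‖₂ = 2.013.

2.013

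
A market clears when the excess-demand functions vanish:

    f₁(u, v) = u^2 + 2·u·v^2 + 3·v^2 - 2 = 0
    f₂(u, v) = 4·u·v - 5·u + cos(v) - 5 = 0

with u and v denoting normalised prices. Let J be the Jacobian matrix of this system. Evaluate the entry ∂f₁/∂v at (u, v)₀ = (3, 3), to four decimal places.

54.0000

∂f₁/∂v = 4·u·v + 6·v.
At (3, 3) this is 54.0000.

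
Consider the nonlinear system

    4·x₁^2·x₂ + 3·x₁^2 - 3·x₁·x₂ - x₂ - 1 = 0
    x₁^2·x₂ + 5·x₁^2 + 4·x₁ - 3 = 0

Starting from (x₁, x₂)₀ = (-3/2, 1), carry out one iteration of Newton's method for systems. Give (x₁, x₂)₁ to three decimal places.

At (-3/2, 1): F = (18.250, 4.500).
Jacobian J = [[8·x₁·x₂ + 6·x₁ - 3·x₂, 4·x₁^2 - 3·x₁ - 1], [2·x₁·x₂ + 10·x₁ + 4, x₁^2]].
At the point, J = [[-24.000, 12.500], [-14.000, 2.250]] (det J = 121.000).
Solving J·Δ = −F gives Δ = (0.126, -1.219).
Then the next iterate is (x₁, x₂)₁ = (-1.374, -0.219).

(-1.374, -0.219)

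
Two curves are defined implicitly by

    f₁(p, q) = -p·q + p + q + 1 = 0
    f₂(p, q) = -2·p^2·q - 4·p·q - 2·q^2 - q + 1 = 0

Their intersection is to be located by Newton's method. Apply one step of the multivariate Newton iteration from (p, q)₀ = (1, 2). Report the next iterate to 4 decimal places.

(3.0000, -1.5333)

At (1, 2): F = (2.0000, -21.0000).
Jacobian J = [[-q + 1, -p + 1], [-4·p·q - 4·q, -2·p^2 - 4·p - 4·q - 1]].
At the point, J = [[-1.0000, 0.0000], [-16.0000, -15.0000]] (det J = 15.0000).
Solving J·Δ = −F gives Δ = (2.0000, -3.5333).
Then the next iterate is (p, q)₁ = (3.0000, -1.5333).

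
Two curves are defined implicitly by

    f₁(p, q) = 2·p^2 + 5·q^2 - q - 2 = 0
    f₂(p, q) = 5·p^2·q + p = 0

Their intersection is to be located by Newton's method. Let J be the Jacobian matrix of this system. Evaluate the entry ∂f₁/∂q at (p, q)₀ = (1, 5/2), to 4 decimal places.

∂f₁/∂q = 10·q - 1.
At (1, 5/2) this is 24.0000.

24.0000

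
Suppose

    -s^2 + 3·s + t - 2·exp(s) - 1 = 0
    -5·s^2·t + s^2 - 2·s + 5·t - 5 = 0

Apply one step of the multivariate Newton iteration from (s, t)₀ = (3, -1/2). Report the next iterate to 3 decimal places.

(2.035, -0.509)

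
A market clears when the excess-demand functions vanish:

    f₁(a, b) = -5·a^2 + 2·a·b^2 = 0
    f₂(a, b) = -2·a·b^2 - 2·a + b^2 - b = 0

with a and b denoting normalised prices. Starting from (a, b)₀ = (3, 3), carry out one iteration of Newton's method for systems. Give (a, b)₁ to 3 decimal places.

(1.475, 2.242)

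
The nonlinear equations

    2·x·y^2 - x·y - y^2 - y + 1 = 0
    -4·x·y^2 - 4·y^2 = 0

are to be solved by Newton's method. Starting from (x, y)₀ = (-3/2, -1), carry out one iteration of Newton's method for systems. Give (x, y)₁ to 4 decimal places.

(-1.3636, -0.6364)

At (-3/2, -1): F = (-3.5000, 2.0000).
Jacobian J = [[2·y^2 - y, 4·x·y - x - 2·y - 1], [-4·y^2, -8·x·y - 8·y]].
At the point, J = [[3.0000, 8.5000], [-4.0000, -4.0000]] (det J = 22.0000).
Solving J·Δ = −F gives Δ = (0.1364, 0.3636).
Then the next iterate is (x, y)₁ = (-1.3636, -0.6364).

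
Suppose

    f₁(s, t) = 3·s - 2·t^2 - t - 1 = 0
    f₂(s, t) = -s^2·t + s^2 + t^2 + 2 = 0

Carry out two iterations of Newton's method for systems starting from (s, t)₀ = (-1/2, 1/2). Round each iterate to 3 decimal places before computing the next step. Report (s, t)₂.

At (-1/2, 1/2): F = (-3.500, 2.375).
Jacobian J = [[3, -4·t - 1], [-2·s·t + 2·s, -s^2 + 2·t]].
At the point, J = [[3.000, -3.000], [-0.500, 0.750]] (det J = 0.750).
Solving J·Δ = −F gives Δ = (-6.000, -7.167).
Then the next iterate is (s, t)₁ = (-6.500, -6.667).
Round to (-6.500, -6.667) and repeat: F = (-102.73078, 370.37964), J = [[3.000, 25.668], [-99.671, -55.584]].
Δ = (1.588, 3.817), so (s, t)₂ = (-4.912, -2.850).

(-4.912, -2.850)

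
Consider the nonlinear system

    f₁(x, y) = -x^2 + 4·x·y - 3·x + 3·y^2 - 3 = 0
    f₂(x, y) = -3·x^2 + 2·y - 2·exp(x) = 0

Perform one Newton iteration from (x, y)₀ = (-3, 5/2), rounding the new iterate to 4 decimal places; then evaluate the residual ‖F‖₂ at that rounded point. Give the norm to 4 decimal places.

7.0844

At (-3, 5/2): F = (-14.2500, -22.099574).
Jacobian J = [[-2·x + 4·y - 3, 4·x + 6·y], [-6·x - 2·exp(x), 2]].
At the point, J = [[13.0000, 3.0000], [17.900426, 2.0000]] (det J = -27.701278).
Solving J·Δ = −F gives Δ = (1.3645, -1.1629).
Then the next iterate is (x, y)₁ = (-1.6355, 1.3371).
Re-evaluating at (-1.6355, 1.3371): F = (-4.152159, -5.740091), so ‖F‖₂ = 7.0844.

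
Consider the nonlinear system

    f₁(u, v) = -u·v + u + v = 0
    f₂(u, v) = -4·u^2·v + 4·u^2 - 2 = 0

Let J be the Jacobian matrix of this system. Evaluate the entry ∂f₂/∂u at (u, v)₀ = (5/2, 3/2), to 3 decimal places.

∂f₂/∂u = -8·u·v + 8·u.
At (5/2, 3/2) this is -10.000.

-10.000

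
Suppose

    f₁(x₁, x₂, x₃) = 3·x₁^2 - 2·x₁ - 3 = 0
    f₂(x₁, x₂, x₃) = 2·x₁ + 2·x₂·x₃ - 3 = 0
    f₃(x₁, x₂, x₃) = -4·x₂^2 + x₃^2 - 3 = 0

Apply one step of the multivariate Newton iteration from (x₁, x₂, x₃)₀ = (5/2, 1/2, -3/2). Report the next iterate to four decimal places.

(1.6731, 0.0991, -1.5488)

At (5/2, 1/2, -3/2): F = (10.7500, 0.5000, -1.7500).
Jacobian J = [[6·x₁ - 2, 0, 0], [2, 2·x₃, 2·x₂], [0, -8·x₂, 2·x₃]].
At the point, J = [[13.0000, 0.0000, 0.0000], [2.0000, -3.0000, 1.0000], [0.0000, -4.0000, -3.0000]] (det J = 169.0000).
Solving J·Δ = −F gives Δ = (-0.8269, -0.4009, -0.0488).
Then the next iterate is (x₁, x₂, x₃)₁ = (1.6731, 0.0991, -1.5488).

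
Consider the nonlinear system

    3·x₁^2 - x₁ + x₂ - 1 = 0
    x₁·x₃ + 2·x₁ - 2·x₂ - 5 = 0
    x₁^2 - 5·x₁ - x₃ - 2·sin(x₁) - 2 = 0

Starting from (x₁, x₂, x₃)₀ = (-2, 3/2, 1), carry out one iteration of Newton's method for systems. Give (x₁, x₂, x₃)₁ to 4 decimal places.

At (-2, 3/2, 1): F = (14.5000, -14.0000, 12.818595).
Jacobian J = [[6·x₁ - 1, 1, 0], [x₃ + 2, -2, x₁], [2·x₁ - 2·cos(x₁) - 5, 0, -1]].
At the point, J = [[-13.0000, 1.0000, 0.0000], [3.0000, -2.0000, -2.0000], [-8.167706, 0.0000, -1.0000]] (det J = -6.664587).
Solving J·Δ = −F gives Δ = (-1.5961, -35.2490, 25.8549).
Then the next iterate is (x₁, x₂, x₃)₁ = (-3.5961, -33.7490, 26.8549).

(-3.5961, -33.7490, 26.8549)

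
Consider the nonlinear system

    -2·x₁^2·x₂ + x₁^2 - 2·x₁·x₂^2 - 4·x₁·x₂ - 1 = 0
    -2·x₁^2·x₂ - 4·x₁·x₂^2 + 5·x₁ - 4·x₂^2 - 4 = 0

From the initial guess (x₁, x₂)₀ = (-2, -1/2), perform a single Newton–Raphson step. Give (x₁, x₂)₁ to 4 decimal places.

(-0.9231, -1.2500)

At (-2, -1/2): F = (4.0000, -9.0000).
Jacobian J = [[-4·x₁·x₂ + 2·x₁ - 2·x₂^2 - 4·x₂, -2·x₁^2 - 4·x₁·x₂ - 4·x₁], [-4·x₁·x₂ - 4·x₂^2 + 5, -2·x₁^2 - 8·x₁·x₂ - 8·x₂]].
At the point, J = [[-6.5000, -4.0000], [0.0000, -12.0000]] (det J = 78.0000).
Solving J·Δ = −F gives Δ = (1.0769, -0.7500).
Then the next iterate is (x₁, x₂)₁ = (-0.9231, -1.2500).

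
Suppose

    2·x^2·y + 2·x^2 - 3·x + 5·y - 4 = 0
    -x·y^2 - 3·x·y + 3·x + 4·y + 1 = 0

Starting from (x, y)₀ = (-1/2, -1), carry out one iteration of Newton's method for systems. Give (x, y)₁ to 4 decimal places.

(-0.5854, 0.3171)

At (-1/2, -1): F = (-7.5000, -5.5000).
Jacobian J = [[4·x·y + 4·x - 3, 2·x^2 + 5], [-y^2 - 3·y + 3, -2·x·y - 3·x + 4]].
At the point, J = [[-3.0000, 5.5000], [5.0000, 4.5000]] (det J = -41.0000).
Solving J·Δ = −F gives Δ = (-0.0854, 1.3171).
Then the next iterate is (x, y)₁ = (-0.5854, 0.3171).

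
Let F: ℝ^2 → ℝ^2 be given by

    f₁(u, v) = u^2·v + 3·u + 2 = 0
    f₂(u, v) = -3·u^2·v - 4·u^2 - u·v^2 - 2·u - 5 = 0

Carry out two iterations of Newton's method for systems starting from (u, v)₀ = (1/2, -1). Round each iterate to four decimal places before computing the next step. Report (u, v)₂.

(-0.4630, -1.2531)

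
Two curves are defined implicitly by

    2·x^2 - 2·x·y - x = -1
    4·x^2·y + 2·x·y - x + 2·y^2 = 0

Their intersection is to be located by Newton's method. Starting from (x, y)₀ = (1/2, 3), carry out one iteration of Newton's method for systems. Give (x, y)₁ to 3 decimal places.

(0.415, 1.425)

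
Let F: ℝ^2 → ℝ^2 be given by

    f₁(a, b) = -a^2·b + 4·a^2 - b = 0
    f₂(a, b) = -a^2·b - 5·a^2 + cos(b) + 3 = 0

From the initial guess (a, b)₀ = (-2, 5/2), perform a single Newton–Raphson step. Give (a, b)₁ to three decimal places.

(-1.127, 2.152)

At (-2, 5/2): F = (3.500, -27.80114).
Jacobian J = [[-2·a·b + 8·a, -a^2 - 1], [-2·a·b - 10·a, -a^2 - sin(b)]].
At the point, J = [[-6.000, -5.000], [30.000, -4.59847]] (det J = 177.59083).
Solving J·Δ = −F gives Δ = (0.873, -0.348).
Then the next iterate is (a, b)₁ = (-1.127, 2.152).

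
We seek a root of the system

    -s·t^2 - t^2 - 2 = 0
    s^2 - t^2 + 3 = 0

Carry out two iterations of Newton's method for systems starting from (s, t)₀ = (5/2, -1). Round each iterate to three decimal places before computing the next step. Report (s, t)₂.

(-2.609, 0.554)

At (5/2, -1): F = (-5.500, 8.250).
Jacobian J = [[-t^2, -2·s·t - 2·t], [2·s, -2·t]].
At the point, J = [[-1.000, 7.000], [5.000, 2.000]] (det J = -37.000).
Solving J·Δ = −F gives Δ = (-1.858, 0.520).
Then the next iterate is (s, t)₁ = (0.642, -0.480).
Round to (0.642, -0.480) and repeat: F = (-2.37832, 3.18176), J = [[-0.23040, 1.57632], [1.284, 0.960]].
Δ = (-3.251, 1.034), so (s, t)₂ = (-2.609, 0.554).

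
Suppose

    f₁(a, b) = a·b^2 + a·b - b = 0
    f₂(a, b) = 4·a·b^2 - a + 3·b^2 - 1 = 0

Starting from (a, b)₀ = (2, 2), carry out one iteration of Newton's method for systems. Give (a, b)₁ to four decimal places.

(1.4496, 1.2558)

At (2, 2): F = (10.0000, 41.0000).
Jacobian J = [[b^2 + b, 2·a·b + a - 1], [4·b^2 - 1, 8·a·b + 6·b]].
At the point, J = [[6.0000, 9.0000], [15.0000, 44.0000]] (det J = 129.0000).
Solving J·Δ = −F gives Δ = (-0.5504, -0.7442).
Then the next iterate is (a, b)₁ = (1.4496, 1.2558).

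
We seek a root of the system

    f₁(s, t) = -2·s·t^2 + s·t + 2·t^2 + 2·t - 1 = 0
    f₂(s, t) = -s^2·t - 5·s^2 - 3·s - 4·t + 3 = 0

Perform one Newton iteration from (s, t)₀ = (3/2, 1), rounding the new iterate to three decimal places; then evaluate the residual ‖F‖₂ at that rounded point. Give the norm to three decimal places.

At (3/2, 1): F = (1.500, -19.000).
Jacobian J = [[-2·t^2 + t, -4·s·t + s + 4·t + 2], [-2·s·t - 10·s - 3, -s^2 - 4]].
At the point, J = [[-1.000, 1.500], [-21.000, -6.250]] (det J = 37.750).
Solving J·Δ = −F gives Δ = (-0.507, -1.338).
Then the next iterate is (s, t)₁ = (0.993, -0.338).
Re-evaluating at (0.993, -0.338): F = (-2.01003, -3.22396), so ‖F‖₂ = 3.799.

3.799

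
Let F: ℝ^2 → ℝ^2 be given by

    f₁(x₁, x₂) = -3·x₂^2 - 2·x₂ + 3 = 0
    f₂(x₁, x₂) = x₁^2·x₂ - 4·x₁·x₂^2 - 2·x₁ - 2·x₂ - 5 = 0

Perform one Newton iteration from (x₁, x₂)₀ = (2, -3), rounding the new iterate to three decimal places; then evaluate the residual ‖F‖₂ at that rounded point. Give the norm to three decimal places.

At (2, -3): F = (-18.000, -87.000).
Jacobian J = [[0, -6·x₂ - 2], [2·x₁·x₂ - 4·x₂^2 - 2, x₁^2 - 8·x₁·x₂ - 2]].
At the point, J = [[0.000, 16.000], [-50.000, 50.000]] (det J = 800.000).
Solving J·Δ = −F gives Δ = (-0.615, 1.125).
Then the next iterate is (x₁, x₂)₁ = (1.385, -1.875).
Re-evaluating at (1.385, -1.875): F = (-3.79688, -27.09323), so ‖F‖₂ = 27.358.

27.358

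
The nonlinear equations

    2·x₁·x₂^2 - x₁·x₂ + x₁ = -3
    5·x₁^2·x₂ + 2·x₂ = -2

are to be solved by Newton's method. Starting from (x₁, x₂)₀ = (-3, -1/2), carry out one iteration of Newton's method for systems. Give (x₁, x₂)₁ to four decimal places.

(-1.7195, -0.4512)

At (-3, -1/2): F = (-3.0000, -21.5000).
Jacobian J = [[2·x₂^2 - x₂ + 1, 4·x₁·x₂ - x₁], [10·x₁·x₂, 5·x₁^2 + 2]].
At the point, J = [[2.0000, 9.0000], [15.0000, 47.0000]] (det J = -41.0000).
Solving J·Δ = −F gives Δ = (1.2805, 0.0488).
Then the next iterate is (x₁, x₂)₁ = (-1.7195, -0.4512).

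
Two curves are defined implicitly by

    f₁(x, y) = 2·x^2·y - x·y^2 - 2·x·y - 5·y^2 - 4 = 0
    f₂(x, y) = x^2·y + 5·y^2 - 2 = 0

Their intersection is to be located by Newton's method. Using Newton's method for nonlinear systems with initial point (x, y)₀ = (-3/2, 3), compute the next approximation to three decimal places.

(-1.287, 1.517)

At (-3/2, 3): F = (-13.000, 49.750).
Jacobian J = [[4·x·y - y^2 - 2·y, 2·x^2 - 2·x·y - 2·x - 10·y], [2·x·y, x^2 + 10·y]].
At the point, J = [[-33.000, -13.500], [-9.000, 32.250]] (det J = -1185.750).
Solving J·Δ = −F gives Δ = (0.213, -1.483).
Then the next iterate is (x, y)₁ = (-1.287, 1.517).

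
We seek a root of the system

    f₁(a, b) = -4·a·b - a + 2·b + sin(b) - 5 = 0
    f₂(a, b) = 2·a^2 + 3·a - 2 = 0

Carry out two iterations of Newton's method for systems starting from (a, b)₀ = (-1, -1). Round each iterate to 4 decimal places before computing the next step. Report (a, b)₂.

At (-1, -1): F = (-10.841471, -3.0000).
Jacobian J = [[-4·b - 1, -4·a + cos(b) + 2], [4·a + 3, 0]].
At the point, J = [[3.0000, 6.540302], [-1.0000, 0.0000]] (det J = 6.540302).
Solving J·Δ = −F gives Δ = (-3.0000, 3.0337).
Then the next iterate is (a, b)₁ = (-4.0000, 2.0337).
Round to (-4.0000, 2.0337) and repeat: F = (36.501360, 18.0000), J = [[-9.1348, 17.553452], [-13.0000, 0.0000]].
Δ = (1.3846, -1.3589), so (a, b)₂ = (-2.6154, 0.6748).

(-2.6154, 0.6748)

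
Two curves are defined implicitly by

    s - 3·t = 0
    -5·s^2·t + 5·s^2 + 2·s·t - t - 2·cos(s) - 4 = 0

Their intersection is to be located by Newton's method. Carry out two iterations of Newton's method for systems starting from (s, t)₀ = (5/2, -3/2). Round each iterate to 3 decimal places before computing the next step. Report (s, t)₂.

(21.832, 7.277)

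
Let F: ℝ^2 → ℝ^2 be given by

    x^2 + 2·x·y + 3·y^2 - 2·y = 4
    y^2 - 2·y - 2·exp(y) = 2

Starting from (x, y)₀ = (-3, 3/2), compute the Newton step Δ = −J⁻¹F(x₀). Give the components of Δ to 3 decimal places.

(-0.574, -1.471)

At (-3, 3/2): F = (-0.250, -11.71338).
Jacobian J = [[2·x + 2·y, 2·x + 6·y - 2], [0, 2·y - 2·exp(y) - 2]].
At the point, J = [[-3.000, 1.000], [0.000, -7.96338]] (det J = 23.89013).
Solving J·Δ = −F gives Δ = (-0.574, -1.471).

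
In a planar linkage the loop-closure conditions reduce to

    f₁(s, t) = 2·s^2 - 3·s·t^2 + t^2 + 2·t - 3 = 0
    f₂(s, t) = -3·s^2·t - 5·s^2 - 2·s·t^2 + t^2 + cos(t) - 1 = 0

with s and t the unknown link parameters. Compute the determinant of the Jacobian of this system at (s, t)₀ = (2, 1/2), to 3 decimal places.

-191.726

J = [[4·s - 3·t^2, -6·s·t + 2·t + 2], [-6·s·t - 10·s - 2·t^2, -3·s^2 - 4·s·t + 2·t - sin(t)]].
At the point, J = [[7.250, -3.000], [-26.500, -15.47943]].
det J = -191.726.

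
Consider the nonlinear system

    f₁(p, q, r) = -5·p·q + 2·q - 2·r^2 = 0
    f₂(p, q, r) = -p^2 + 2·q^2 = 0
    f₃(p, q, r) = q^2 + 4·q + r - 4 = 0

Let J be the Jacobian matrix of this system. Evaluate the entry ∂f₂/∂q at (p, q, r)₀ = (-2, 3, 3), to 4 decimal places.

∂f₂/∂q = 4·q.
At (-2, 3, 3) this is 12.0000.

12.0000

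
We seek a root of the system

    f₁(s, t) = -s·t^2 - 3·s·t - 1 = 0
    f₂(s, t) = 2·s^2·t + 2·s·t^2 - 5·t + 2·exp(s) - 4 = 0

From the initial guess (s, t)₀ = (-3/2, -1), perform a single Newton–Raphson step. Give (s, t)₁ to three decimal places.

(-9.239, 11.985)

At (-3/2, -1): F = (-4.000, -6.05374).
Jacobian J = [[-t^2 - 3·t, -2·s·t - 3·s], [4·s·t + 2·t^2 + 2·exp(s), 2·s^2 + 4·s·t - 5]].
At the point, J = [[2.000, 1.500], [8.44626, 5.500]] (det J = -1.66939).
Solving J·Δ = −F gives Δ = (-7.739, 12.985).
Then the next iterate is (s, t)₁ = (-9.239, 11.985).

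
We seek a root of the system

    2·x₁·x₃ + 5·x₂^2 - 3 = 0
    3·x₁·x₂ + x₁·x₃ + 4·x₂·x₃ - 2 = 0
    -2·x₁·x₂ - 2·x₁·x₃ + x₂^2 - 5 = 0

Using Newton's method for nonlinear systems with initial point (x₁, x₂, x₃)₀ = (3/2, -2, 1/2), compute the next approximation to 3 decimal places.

(1.025, -1.256, -0.546)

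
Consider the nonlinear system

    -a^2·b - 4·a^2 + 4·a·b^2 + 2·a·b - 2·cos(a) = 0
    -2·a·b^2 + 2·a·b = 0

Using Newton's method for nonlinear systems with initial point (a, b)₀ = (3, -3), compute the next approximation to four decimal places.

At (3, -3): F = (82.979985, -72.0000).
Jacobian J = [[-2·a·b - 8·a + 4·b^2 + 2·b + 2·sin(a), -a^2 + 8·a·b + 2·a], [-2·b^2 + 2·b, -4·a·b + 2·a]].
At the point, J = [[24.282240, -75.0000], [-24.0000, 42.0000]] (det J = -780.145919).
Solving J·Δ = −F gives Δ = (-2.4545, 0.3117).
Then the next iterate is (a, b)₁ = (0.5455, -2.6883).

(0.5455, -2.6883)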